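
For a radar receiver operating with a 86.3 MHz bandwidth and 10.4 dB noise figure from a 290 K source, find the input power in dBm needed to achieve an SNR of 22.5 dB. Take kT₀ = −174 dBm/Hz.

Sensitivity = −174 + 10 log₁₀(B) + NF + SNR_min
= −174 + 79.36 + 10.4 + 22.5
= −61.74 dBm → −61.7 dBm

−61.7 dBm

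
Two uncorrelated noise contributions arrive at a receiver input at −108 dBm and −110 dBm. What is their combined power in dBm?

−105.9 dBm

Convert to linear, add, convert back:
P₁ = 1.58×10⁻¹⁴ W, P₂ = 1.00×10⁻¹⁴ W
P_tot = 2.58×10⁻¹⁴ W → 10 log₁₀(P_tot / 10⁻³) = −105.9 dBm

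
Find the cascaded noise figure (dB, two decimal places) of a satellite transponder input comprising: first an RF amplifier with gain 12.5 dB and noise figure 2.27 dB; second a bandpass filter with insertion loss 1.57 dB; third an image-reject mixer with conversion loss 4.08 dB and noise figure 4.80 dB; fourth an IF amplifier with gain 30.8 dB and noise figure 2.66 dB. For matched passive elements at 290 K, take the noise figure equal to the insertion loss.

3.11 dB

Convert to linear (a loss of L dB is a gain of −L dB): F_i = 10^(NF_i/10), G_i = 10^(G_i,dB/10)
  Stage 1: F_1 = 10^(2.27/10) = 1.687, G_1 = 10^(12.5/10) = 17.78
  Stage 2: F_2 = 10^(1.57/10) = 1.435, G_2 = 10^(−1.57/10) = 0.6966
  Stage 3: F_3 = 10^(4.80/10) = 3.020, G_3 = 10^(−4.08/10) = 0.3908
  Stage 4: F_4 = 10^(2.66/10) = 1.845, G_4 = 10^(30.8/10) = 1202
Friis cascade:
  F = 1.687 + (1.435 − 1)/17.78 + (3.020 − 1)/12.39 + (1.845 − 1)/4.842 = 2.049
NF = 10 log₁₀(2.049) = 3.11 dB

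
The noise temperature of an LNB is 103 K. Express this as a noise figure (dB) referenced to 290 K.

F = 1 + T_e/T₀ = 1 + 103/290 = 1.35517
NF = 10 log₁₀(1.35517) = 1.32 dB

1.32 dB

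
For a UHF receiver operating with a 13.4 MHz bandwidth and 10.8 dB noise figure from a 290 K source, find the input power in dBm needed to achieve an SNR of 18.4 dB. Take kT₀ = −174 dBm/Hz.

−73.5 dBm

Sensitivity = −174 + 10 log₁₀(B) + NF + SNR_min
= −174 + 71.27 + 10.8 + 18.4
= −73.53 dBm → −73.5 dBm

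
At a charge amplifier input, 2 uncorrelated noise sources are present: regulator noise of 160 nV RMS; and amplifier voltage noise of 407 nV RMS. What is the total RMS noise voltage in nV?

Uncorrelated sources add in power (mean-square): V_tot = √(ΣV_i²)
V_tot = √[(1.60×10⁻⁷)² + (4.07×10⁻⁷)²] = 4.37×10⁻⁷ V = 437 nV

437 nV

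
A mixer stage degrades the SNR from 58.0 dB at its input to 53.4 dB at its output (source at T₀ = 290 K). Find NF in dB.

4.6 dB

NF (dB) = SNR_in(dB) − SNR_out(dB) when the source is at T₀
NF = 58.0 − 53.4 = 4.6 dB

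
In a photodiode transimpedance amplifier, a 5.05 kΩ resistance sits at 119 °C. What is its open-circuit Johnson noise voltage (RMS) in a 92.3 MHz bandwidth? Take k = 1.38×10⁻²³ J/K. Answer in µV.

T = 119 °C + 273.15 = 392.15 K
V_n = √(4kTRB)
4kTRB = 4 × 1.38×10⁻²³ × 392.15 × 5.05×10³ × 9.23×10⁷ = 1.01×10⁻⁸ V²
V_n = √(1.01×10⁻⁸) = 1.00×10⁻⁴ V = 100 µV

100 µV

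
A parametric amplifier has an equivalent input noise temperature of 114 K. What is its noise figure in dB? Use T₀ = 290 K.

F = 1 + T_e/T₀ = 1 + 114/290 = 1.3931
NF = 10 log₁₀(1.3931) = 1.44 dB

1.44 dB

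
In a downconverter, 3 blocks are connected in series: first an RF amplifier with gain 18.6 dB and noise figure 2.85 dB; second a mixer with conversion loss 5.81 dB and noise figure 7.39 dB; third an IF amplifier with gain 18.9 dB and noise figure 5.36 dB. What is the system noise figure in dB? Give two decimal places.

3.26 dB

Convert to linear (a loss of L dB is a gain of −L dB): F_i = 10^(NF_i/10), G_i = 10^(G_i,dB/10)
  Stage 1: F_1 = 10^(2.85/10) = 1.928, G_1 = 10^(18.6/10) = 72.44
  Stage 2: F_2 = 10^(7.39/10) = 5.483, G_2 = 10^(−5.81/10) = 0.2624
  Stage 3: F_3 = 10^(5.36/10) = 3.436, G_3 = 10^(18.9/10) = 77.62
Friis cascade:
  F = 1.928 + (5.483 − 1)/72.44 + (3.436 − 1)/19.01 = 2.118
NF = 10 log₁₀(2.118) = 3.26 dB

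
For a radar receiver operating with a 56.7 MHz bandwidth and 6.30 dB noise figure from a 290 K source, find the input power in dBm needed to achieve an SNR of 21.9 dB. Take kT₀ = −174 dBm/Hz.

Sensitivity = −174 + 10 log₁₀(B) + NF + SNR_min
= −174 + 77.54 + 6.30 + 21.9
= −68.26 dBm → −68.3 dBm

−68.3 dBm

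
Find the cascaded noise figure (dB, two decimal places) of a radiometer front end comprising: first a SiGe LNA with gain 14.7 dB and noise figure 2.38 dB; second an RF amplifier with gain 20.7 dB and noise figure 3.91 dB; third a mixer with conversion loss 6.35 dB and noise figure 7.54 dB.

Convert to linear (a loss of L dB is a gain of −L dB): F_i = 10^(NF_i/10), G_i = 10^(G_i,dB/10)
  Stage 1: F_1 = 10^(2.38/10) = 1.730, G_1 = 10^(14.7/10) = 29.51
  Stage 2: F_2 = 10^(3.91/10) = 2.460, G_2 = 10^(20.7/10) = 117.5
  Stage 3: F_3 = 10^(7.54/10) = 5.675, G_3 = 10^(−6.35/10) = 0.2317
Friis cascade:
  F = 1.730 + (2.460 − 1)/29.51 + (5.675 − 1)/3467 = 1.781
NF = 10 log₁₀(1.781) = 2.51 dB

2.51 dB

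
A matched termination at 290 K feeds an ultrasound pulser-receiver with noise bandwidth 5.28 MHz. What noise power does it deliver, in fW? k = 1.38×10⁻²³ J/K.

21.1 fW

P_n = kTB = 1.38×10⁻²³ × 290 × 5.28×10⁶ = 2.11×10⁻¹⁴ W = 21.1 fW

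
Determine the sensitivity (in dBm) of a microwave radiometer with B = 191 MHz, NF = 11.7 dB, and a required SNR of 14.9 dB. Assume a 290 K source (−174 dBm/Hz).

Sensitivity = −174 + 10 log₁₀(B) + NF + SNR_min
= −174 + 82.81 + 11.7 + 14.9
= −64.59 dBm → −64.6 dBm

−64.6 dBm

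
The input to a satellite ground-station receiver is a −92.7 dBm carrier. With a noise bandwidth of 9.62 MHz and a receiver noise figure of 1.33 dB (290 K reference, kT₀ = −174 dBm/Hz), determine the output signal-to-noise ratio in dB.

10.1 dB

Noise floor: N = −174 + 10 log₁₀(B) + NF
10 log₁₀(9.62×10⁶) = 69.83 dB
N = −174 + 69.83 + 1.33 = −102.84 dBm
SNR = P_sig − N = −92.7 − (−102.84) = 10.14 dB → 10.1 dB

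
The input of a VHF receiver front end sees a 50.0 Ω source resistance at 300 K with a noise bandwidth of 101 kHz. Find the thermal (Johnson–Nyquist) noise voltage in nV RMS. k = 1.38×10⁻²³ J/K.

289 nV

V_n = √(4kTRB)
4kTRB = 4 × 1.38×10⁻²³ × 300 × 5.00×10¹ × 1.01×10⁵ = 8.36×10⁻¹⁴ V²
V_n = √(8.36×10⁻¹⁴) = 2.89×10⁻⁷ V = 289 nV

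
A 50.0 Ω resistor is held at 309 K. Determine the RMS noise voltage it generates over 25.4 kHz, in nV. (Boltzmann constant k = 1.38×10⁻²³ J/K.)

147 nV

V_n = √(4kTRB)
4kTRB = 4 × 1.38×10⁻²³ × 309 × 5.00×10¹ × 2.54×10⁴ = 2.17×10⁻¹⁴ V²
V_n = √(2.17×10⁻¹⁴) = 1.47×10⁻⁷ V = 147 nV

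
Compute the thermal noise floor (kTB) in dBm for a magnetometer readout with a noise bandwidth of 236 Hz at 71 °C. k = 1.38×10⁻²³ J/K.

−149.5 dBm

T = 71 °C + 273.15 = 344.15 K
P_n = kTB = 1.38×10⁻²³ × 344.15 × 2.36×10² = 1.12×10⁻¹⁸ W
In dBm: 10 log₁₀(1.12×10⁻¹⁸ / 10⁻³) = −149.5 dBm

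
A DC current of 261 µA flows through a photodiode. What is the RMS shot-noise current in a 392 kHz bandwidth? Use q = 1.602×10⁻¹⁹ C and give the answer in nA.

5.73 nA

I_n = √(2qI·B)
2qI·B = 2 × 1.602×10⁻¹⁹ × 2.61×10⁻⁴ × 3.92×10⁵ = 3.28×10⁻¹⁷ A²
I_n = √(3.28×10⁻¹⁷) = 5.73×10⁻⁹ A = 5.73 nA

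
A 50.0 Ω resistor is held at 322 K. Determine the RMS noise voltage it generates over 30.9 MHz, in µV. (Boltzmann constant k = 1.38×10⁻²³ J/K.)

V_n = √(4kTRB)
4kTRB = 4 × 1.38×10⁻²³ × 322 × 5.00×10¹ × 3.09×10⁷ = 2.75×10⁻¹¹ V²
V_n = √(2.75×10⁻¹¹) = 5.24×10⁻⁶ V = 5.24 µV

5.24 µV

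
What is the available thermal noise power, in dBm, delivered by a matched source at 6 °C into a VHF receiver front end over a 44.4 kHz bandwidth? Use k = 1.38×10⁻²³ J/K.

−127.7 dBm

T = 6 °C + 273.15 = 279.15 K
P_n = kTB = 1.38×10⁻²³ × 279.15 × 4.44×10⁴ = 1.71×10⁻¹⁶ W
In dBm: 10 log₁₀(1.71×10⁻¹⁶ / 10⁻³) = −127.7 dBm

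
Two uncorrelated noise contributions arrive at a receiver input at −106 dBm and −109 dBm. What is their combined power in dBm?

−104.2 dBm

Convert to linear, add, convert back:
P₁ = 2.51×10⁻¹⁴ W, P₂ = 1.26×10⁻¹⁴ W
P_tot = 3.77×10⁻¹⁴ W → 10 log₁₀(P_tot / 10⁻³) = −104.2 dBm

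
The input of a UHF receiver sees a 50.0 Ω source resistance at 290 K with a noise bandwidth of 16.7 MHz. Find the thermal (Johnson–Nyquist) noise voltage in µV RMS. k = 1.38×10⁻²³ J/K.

3.66 µV

V_n = √(4kTRB)
4kTRB = 4 × 1.38×10⁻²³ × 290 × 5.00×10¹ × 1.67×10⁷ = 1.34×10⁻¹¹ V²
V_n = √(1.34×10⁻¹¹) = 3.66×10⁻⁶ V = 3.66 µV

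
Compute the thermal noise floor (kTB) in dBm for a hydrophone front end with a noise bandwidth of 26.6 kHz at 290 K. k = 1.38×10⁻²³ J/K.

P_n = kTB = 1.38×10⁻²³ × 290 × 2.66×10⁴ = 1.06×10⁻¹⁶ W
In dBm: 10 log₁₀(1.06×10⁻¹⁶ / 10⁻³) = −129.7 dBm

−129.7 dBm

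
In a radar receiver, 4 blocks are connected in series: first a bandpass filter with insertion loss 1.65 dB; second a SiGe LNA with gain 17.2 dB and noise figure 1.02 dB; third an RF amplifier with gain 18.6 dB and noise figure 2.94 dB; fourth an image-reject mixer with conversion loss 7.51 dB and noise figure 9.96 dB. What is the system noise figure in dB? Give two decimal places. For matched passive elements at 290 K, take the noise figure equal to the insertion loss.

Convert to linear (a loss of L dB is a gain of −L dB): F_i = 10^(NF_i/10), G_i = 10^(G_i,dB/10)
  Stage 1: F_1 = 10^(1.65/10) = 1.462, G_1 = 10^(−1.65/10) = 0.6839
  Stage 2: F_2 = 10^(1.02/10) = 1.265, G_2 = 10^(17.2/10) = 52.48
  Stage 3: F_3 = 10^(2.94/10) = 1.968, G_3 = 10^(18.6/10) = 72.44
  Stage 4: F_4 = 10^(9.96/10) = 9.908, G_4 = 10^(−7.51/10) = 0.1774
Friis cascade:
  F = 1.462 + (1.265 − 1)/0.6839 + (1.968 − 1)/35.89 + (9.908 − 1)/2600 = 1.880
NF = 10 log₁₀(1.880) = 2.74 dB

2.74 dB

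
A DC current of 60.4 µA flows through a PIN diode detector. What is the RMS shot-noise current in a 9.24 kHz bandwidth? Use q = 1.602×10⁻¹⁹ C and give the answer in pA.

I_n = √(2qI·B)
2qI·B = 2 × 1.602×10⁻¹⁹ × 6.04×10⁻⁵ × 9.24×10³ = 1.79×10⁻¹⁹ A²
I_n = √(1.79×10⁻¹⁹) = 4.23×10⁻¹⁰ A = 423 pA

423 pA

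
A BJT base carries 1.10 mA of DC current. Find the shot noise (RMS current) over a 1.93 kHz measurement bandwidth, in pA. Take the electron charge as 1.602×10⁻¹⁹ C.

825 pA

I_n = √(2qI·B)
2qI·B = 2 × 1.602×10⁻¹⁹ × 1.10×10⁻³ × 1.93×10³ = 6.80×10⁻¹⁹ A²
I_n = √(6.80×10⁻¹⁹) = 8.25×10⁻¹⁰ A = 825 pA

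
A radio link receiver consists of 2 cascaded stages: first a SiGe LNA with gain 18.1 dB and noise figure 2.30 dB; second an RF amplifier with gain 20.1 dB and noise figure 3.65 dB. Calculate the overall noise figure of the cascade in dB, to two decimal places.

2.35 dB

Convert to linear (a loss of L dB is a gain of −L dB): F_i = 10^(NF_i/10), G_i = 10^(G_i,dB/10)
  Stage 1: F_1 = 10^(2.30/10) = 1.698, G_1 = 10^(18.1/10) = 64.57
  Stage 2: F_2 = 10^(3.65/10) = 2.317, G_2 = 10^(20.1/10) = 102.3
Friis cascade:
  F = 1.698 + (2.317 − 1)/64.57 = 1.719
NF = 10 log₁₀(1.719) = 2.35 dB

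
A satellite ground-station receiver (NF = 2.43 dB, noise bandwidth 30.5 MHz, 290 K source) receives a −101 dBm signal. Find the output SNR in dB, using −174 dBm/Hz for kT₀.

Noise floor: N = −174 + 10 log₁₀(B) + NF
10 log₁₀(3.05×10⁷) = 74.84 dB
N = −174 + 74.84 + 2.43 = −96.73 dBm
SNR = P_sig − N = −101 − (−96.73) = −4.27 dB → −4.3 dB

−4.3 dB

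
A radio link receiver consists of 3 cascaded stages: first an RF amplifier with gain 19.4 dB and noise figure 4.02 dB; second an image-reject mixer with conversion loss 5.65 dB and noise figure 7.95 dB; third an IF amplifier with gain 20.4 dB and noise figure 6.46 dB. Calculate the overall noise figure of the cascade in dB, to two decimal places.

Convert to linear (a loss of L dB is a gain of −L dB): F_i = 10^(NF_i/10), G_i = 10^(G_i,dB/10)
  Stage 1: F_1 = 10^(4.02/10) = 2.523, G_1 = 10^(19.4/10) = 87.10
  Stage 2: F_2 = 10^(7.95/10) = 6.237, G_2 = 10^(−5.65/10) = 0.2723
  Stage 3: F_3 = 10^(6.46/10) = 4.426, G_3 = 10^(20.4/10) = 109.6
Friis cascade:
  F = 2.523 + (6.237 − 1)/87.10 + (4.426 − 1)/23.71 = 2.728
NF = 10 log₁₀(2.728) = 4.36 dB

4.36 dB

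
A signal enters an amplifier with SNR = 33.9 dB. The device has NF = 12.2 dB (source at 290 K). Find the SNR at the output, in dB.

By definition F = SNR_in/SNR_out, so in dB: SNR_out = SNR_in − NF
SNR_out = 33.9 − 12.2 = 21.7 dB

21.7 dB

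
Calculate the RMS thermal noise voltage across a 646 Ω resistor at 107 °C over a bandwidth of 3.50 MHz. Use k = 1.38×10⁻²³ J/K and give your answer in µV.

T = 107 °C + 273.15 = 380.15 K
V_n = √(4kTRB)
4kTRB = 4 × 1.38×10⁻²³ × 380.15 × 6.46×10² × 3.50×10⁶ = 4.74×10⁻¹¹ V²
V_n = √(4.74×10⁻¹¹) = 6.89×10⁻⁶ V = 6.89 µV

6.89 µV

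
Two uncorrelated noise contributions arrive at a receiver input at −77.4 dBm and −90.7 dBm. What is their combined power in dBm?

Convert to linear, add, convert back:
P₁ = 1.82×10⁻¹¹ W, P₂ = 8.51×10⁻¹³ W
P_tot = 1.90×10⁻¹¹ W → 10 log₁₀(P_tot / 10⁻³) = −77.2 dBm

−77.2 dBm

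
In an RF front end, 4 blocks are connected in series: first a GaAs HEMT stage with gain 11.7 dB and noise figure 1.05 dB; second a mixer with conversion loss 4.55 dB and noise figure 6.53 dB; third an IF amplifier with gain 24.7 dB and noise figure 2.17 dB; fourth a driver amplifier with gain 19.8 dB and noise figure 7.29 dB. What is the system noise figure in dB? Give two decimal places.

2.14 dB

Convert to linear (a loss of L dB is a gain of −L dB): F_i = 10^(NF_i/10), G_i = 10^(G_i,dB/10)
  Stage 1: F_1 = 10^(1.05/10) = 1.274, G_1 = 10^(11.7/10) = 14.79
  Stage 2: F_2 = 10^(6.53/10) = 4.498, G_2 = 10^(−4.55/10) = 0.3508
  Stage 3: F_3 = 10^(2.17/10) = 1.648, G_3 = 10^(24.7/10) = 295.1
  Stage 4: F_4 = 10^(7.29/10) = 5.358, G_4 = 10^(19.8/10) = 95.50
Friis cascade:
  F = 1.274 + (4.498 − 1)/14.79 + (1.648 − 1)/5.188 + (5.358 − 1)/1531 = 1.638
NF = 10 log₁₀(1.638) = 2.14 dB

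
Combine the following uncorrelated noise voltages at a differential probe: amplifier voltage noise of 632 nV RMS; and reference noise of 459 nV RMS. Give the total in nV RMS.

781 nV

Uncorrelated sources add in power (mean-square): V_tot = √(ΣV_i²)
V_tot = √[(6.32×10⁻⁷)² + (4.59×10⁻⁷)²] = 7.81×10⁻⁷ V = 781 nV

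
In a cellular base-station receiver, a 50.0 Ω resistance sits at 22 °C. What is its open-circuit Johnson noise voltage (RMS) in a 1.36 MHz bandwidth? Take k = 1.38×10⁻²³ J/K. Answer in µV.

1.05 µV

T = 22 °C + 273.15 = 295.15 K
V_n = √(4kTRB)
4kTRB = 4 × 1.38×10⁻²³ × 295.15 × 5.00×10¹ × 1.36×10⁶ = 1.11×10⁻¹² V²
V_n = √(1.11×10⁻¹²) = 1.05×10⁻⁶ V = 1.05 µV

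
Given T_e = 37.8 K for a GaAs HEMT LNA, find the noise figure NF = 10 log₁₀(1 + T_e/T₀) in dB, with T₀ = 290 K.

F = 1 + T_e/T₀ = 1 + 37.8/290 = 1.13034
NF = 10 log₁₀(1.13034) = 0.532 dB

0.532 dB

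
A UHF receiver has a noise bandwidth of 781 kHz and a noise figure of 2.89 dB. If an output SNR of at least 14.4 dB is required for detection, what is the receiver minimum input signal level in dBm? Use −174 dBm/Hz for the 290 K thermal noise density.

Sensitivity = −174 + 10 log₁₀(B) + NF + SNR_min
= −174 + 58.93 + 2.89 + 14.4
= −97.78 dBm → −97.8 dBm

−97.8 dBm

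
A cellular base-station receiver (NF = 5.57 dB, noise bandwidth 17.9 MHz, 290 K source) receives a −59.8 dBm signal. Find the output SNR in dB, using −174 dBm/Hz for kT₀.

36.1 dB

Noise floor: N = −174 + 10 log₁₀(B) + NF
10 log₁₀(1.79×10⁷) = 72.53 dB
N = −174 + 72.53 + 5.57 = −95.90 dBm
SNR = P_sig − N = −59.8 − (−95.90) = 36.10 dB → 36.1 dB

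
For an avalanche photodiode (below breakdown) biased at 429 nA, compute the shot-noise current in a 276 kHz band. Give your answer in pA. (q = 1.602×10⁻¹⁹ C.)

195 pA

I_n = √(2qI·B)
2qI·B = 2 × 1.602×10⁻¹⁹ × 4.29×10⁻⁷ × 2.76×10⁵ = 3.79×10⁻²⁰ A²
I_n = √(3.79×10⁻²⁰) = 1.95×10⁻¹⁰ A = 195 pA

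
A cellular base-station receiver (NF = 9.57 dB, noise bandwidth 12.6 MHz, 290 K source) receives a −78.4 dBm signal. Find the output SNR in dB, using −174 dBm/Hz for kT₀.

Noise floor: N = −174 + 10 log₁₀(B) + NF
10 log₁₀(1.26×10⁷) = 71 dB
N = −174 + 71 + 9.57 = −93.43 dBm
SNR = P_sig − N = −78.4 − (−93.43) = 15.03 dB → 15.0 dB

15.0 dB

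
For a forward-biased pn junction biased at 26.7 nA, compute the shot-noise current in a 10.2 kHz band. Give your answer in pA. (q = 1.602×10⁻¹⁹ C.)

9.34 pA

I_n = √(2qI·B)
2qI·B = 2 × 1.602×10⁻¹⁹ × 2.67×10⁻⁸ × 1.02×10⁴ = 8.73×10⁻²³ A²
I_n = √(8.73×10⁻²³) = 9.34×10⁻¹² A = 9.34 pA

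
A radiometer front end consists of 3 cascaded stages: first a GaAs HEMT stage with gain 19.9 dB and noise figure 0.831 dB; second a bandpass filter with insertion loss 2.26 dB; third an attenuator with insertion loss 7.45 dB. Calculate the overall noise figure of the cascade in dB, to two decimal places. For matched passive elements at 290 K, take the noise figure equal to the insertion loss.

Convert to linear (a loss of L dB is a gain of −L dB): F_i = 10^(NF_i/10), G_i = 10^(G_i,dB/10)
  Stage 1: F_1 = 10^(0.831/10) = 1.211, G_1 = 10^(19.9/10) = 97.72
  Stage 2: F_2 = 10^(2.26/10) = 1.683, G_2 = 10^(−2.26/10) = 0.5943
  Stage 3: F_3 = 10^(7.45/10) = 5.559, G_3 = 10^(−7.45/10) = 0.1799
Friis cascade:
  F = 1.211 + (1.683 − 1)/97.72 + (5.559 − 1)/58.08 = 1.296
NF = 10 log₁₀(1.296) = 1.13 dB

1.13 dB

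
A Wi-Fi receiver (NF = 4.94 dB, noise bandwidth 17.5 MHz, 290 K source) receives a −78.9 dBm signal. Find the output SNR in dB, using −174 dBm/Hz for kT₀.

17.7 dB

Noise floor: N = −174 + 10 log₁₀(B) + NF
10 log₁₀(1.75×10⁷) = 72.43 dB
N = −174 + 72.43 + 4.94 = −96.63 dBm
SNR = P_sig − N = −78.9 − (−96.63) = 17.73 dB → 17.7 dB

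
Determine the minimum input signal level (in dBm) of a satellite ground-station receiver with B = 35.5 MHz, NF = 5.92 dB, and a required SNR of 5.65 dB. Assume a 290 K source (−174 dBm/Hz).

−86.9 dBm

Sensitivity = −174 + 10 log₁₀(B) + NF + SNR_min
= −174 + 75.5 + 5.92 + 5.65
= −86.93 dBm → −86.9 dBm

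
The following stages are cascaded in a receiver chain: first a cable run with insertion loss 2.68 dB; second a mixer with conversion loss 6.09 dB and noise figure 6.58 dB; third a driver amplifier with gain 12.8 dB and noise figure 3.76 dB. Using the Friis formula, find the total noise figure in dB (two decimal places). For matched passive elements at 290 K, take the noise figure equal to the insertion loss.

Convert to linear (a loss of L dB is a gain of −L dB): F_i = 10^(NF_i/10), G_i = 10^(G_i,dB/10)
  Stage 1: F_1 = 10^(2.68/10) = 1.854, G_1 = 10^(−2.68/10) = 0.5395
  Stage 2: F_2 = 10^(6.58/10) = 4.550, G_2 = 10^(−6.09/10) = 0.2460
  Stage 3: F_3 = 10^(3.76/10) = 2.377, G_3 = 10^(12.8/10) = 19.05
Friis cascade:
  F = 1.854 + (4.550 − 1)/0.5395 + (2.377 − 1)/0.1327 = 18.81
NF = 10 log₁₀(18.81) = 12.74 dB

12.74 dB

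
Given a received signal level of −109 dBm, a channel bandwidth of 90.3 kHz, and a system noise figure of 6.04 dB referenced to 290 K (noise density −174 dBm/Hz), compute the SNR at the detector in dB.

Noise floor: N = −174 + 10 log₁₀(B) + NF
10 log₁₀(9.03×10⁴) = 49.56 dB
N = −174 + 49.56 + 6.04 = −118.40 dBm
SNR = P_sig − N = −109 − (−118.40) = 9.40 dB → 9.4 dB

9.4 dB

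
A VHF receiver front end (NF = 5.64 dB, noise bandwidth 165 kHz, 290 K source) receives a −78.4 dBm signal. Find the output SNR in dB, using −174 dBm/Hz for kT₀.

Noise floor: N = −174 + 10 log₁₀(B) + NF
10 log₁₀(1.65×10⁵) = 52.17 dB
N = −174 + 52.17 + 5.64 = −116.19 dBm
SNR = P_sig − N = −78.4 − (−116.19) = 37.79 dB → 37.8 dB

37.8 dB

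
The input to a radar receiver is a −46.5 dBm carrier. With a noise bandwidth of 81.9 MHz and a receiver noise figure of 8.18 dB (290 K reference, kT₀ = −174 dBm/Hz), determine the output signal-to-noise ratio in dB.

Noise floor: N = −174 + 10 log₁₀(B) + NF
10 log₁₀(8.19×10⁷) = 79.13 dB
N = −174 + 79.13 + 8.18 = −86.69 dBm
SNR = P_sig − N = −46.5 − (−86.69) = 40.19 dB → 40.2 dB

40.2 dB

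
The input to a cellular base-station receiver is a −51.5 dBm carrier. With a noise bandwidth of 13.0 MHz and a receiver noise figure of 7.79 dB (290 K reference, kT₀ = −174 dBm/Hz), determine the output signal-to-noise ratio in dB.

43.6 dB

Noise floor: N = −174 + 10 log₁₀(B) + NF
10 log₁₀(1.30×10⁷) = 71.14 dB
N = −174 + 71.14 + 7.79 = −95.07 dBm
SNR = P_sig − N = −51.5 − (−95.07) = 43.57 dB → 43.6 dB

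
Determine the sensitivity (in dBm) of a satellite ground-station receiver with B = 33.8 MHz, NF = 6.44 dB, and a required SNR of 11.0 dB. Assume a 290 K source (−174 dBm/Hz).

−81.3 dBm

Sensitivity = −174 + 10 log₁₀(B) + NF + SNR_min
= −174 + 75.29 + 6.44 + 11.0
= −81.27 dBm → −81.3 dBm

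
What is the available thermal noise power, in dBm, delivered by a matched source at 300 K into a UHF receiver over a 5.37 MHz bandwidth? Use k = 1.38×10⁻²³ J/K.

−106.5 dBm

P_n = kTB = 1.38×10⁻²³ × 300 × 5.37×10⁶ = 2.22×10⁻¹⁴ W
In dBm: 10 log₁₀(2.22×10⁻¹⁴ / 10⁻³) = −106.5 dBm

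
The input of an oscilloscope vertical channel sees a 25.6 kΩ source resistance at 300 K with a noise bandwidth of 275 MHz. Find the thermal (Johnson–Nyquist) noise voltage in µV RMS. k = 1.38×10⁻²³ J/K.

V_n = √(4kTRB)
4kTRB = 4 × 1.38×10⁻²³ × 300 × 2.56×10⁴ × 2.75×10⁸ = 1.17×10⁻⁷ V²
V_n = √(1.17×10⁻⁷) = 3.41×10⁻⁴ V = 341 µV

341 µV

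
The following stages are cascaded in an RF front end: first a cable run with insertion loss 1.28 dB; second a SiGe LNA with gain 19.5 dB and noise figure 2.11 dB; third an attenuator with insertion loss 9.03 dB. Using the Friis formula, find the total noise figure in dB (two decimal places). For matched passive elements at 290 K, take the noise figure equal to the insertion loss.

3.59 dB

Convert to linear (a loss of L dB is a gain of −L dB): F_i = 10^(NF_i/10), G_i = 10^(G_i,dB/10)
  Stage 1: F_1 = 10^(1.28/10) = 1.343, G_1 = 10^(−1.28/10) = 0.7447
  Stage 2: F_2 = 10^(2.11/10) = 1.626, G_2 = 10^(19.5/10) = 89.13
  Stage 3: F_3 = 10^(9.03/10) = 7.998, G_3 = 10^(−9.03/10) = 0.1250
Friis cascade:
  F = 1.343 + (1.626 − 1)/0.7447 + (7.998 − 1)/66.37 = 2.288
NF = 10 log₁₀(2.288) = 3.59 dB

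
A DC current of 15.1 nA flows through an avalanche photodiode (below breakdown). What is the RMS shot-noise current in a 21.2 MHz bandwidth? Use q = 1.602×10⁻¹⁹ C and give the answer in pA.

I_n = √(2qI·B)
2qI·B = 2 × 1.602×10⁻¹⁹ × 1.51×10⁻⁸ × 2.12×10⁷ = 1.03×10⁻¹⁹ A²
I_n = √(1.03×10⁻¹⁹) = 3.20×10⁻¹⁰ A = 320 pA

320 pA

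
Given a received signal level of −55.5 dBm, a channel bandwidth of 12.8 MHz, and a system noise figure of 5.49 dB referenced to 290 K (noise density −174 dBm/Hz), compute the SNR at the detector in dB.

41.9 dB

Noise floor: N = −174 + 10 log₁₀(B) + NF
10 log₁₀(1.28×10⁷) = 71.07 dB
N = −174 + 71.07 + 5.49 = −97.44 dBm
SNR = P_sig − N = −55.5 − (−97.44) = 41.94 dB → 41.9 dB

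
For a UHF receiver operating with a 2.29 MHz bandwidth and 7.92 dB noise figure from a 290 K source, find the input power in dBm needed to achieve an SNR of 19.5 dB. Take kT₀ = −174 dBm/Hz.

Sensitivity = −174 + 10 log₁₀(B) + NF + SNR_min
= −174 + 63.6 + 7.92 + 19.5
= −82.98 dBm → −83.0 dBm

−83.0 dBm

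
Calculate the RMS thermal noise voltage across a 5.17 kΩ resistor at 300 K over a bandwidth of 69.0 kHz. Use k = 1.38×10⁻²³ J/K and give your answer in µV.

V_n = √(4kTRB)
4kTRB = 4 × 1.38×10⁻²³ × 300 × 5.17×10³ × 6.90×10⁴ = 5.91×10⁻¹² V²
V_n = √(5.91×10⁻¹²) = 2.43×10⁻⁶ V = 2.43 µV

2.43 µV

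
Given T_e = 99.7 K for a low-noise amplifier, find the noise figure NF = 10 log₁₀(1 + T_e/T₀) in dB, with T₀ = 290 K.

F = 1 + T_e/T₀ = 1 + 99.7/290 = 1.34379
NF = 10 log₁₀(1.34379) = 1.28 dB

1.28 dB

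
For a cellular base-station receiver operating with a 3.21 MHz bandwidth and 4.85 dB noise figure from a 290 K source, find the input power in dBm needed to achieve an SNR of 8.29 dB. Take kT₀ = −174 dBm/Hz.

−95.8 dBm

Sensitivity = −174 + 10 log₁₀(B) + NF + SNR_min
= −174 + 65.07 + 4.85 + 8.29
= −95.79 dBm → −95.8 dBm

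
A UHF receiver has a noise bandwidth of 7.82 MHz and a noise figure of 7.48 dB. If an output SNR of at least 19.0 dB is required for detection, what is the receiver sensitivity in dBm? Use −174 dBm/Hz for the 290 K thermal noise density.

−78.6 dBm

Sensitivity = −174 + 10 log₁₀(B) + NF + SNR_min
= −174 + 68.93 + 7.48 + 19.0
= −78.59 dBm → −78.6 dBm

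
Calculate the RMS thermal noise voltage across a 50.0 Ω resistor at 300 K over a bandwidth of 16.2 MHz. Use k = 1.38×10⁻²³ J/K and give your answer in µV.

V_n = √(4kTRB)
4kTRB = 4 × 1.38×10⁻²³ × 300 × 5.00×10¹ × 1.62×10⁷ = 1.34×10⁻¹¹ V²
V_n = √(1.34×10⁻¹¹) = 3.66×10⁻⁶ V = 3.66 µV

3.66 µV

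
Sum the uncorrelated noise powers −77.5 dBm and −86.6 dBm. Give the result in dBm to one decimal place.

Convert to linear, add, convert back:
P₁ = 1.78×10⁻¹¹ W, P₂ = 2.19×10⁻¹² W
P_tot = 2.00×10⁻¹¹ W → 10 log₁₀(P_tot / 10⁻³) = −77.0 dBm

−77.0 dBm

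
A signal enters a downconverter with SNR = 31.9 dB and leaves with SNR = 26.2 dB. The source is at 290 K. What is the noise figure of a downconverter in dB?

5.7 dB

NF (dB) = SNR_in(dB) − SNR_out(dB) when the source is at T₀
NF = 31.9 − 26.2 = 5.7 dB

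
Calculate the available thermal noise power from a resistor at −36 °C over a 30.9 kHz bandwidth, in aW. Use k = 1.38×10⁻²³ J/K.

T = −36 °C + 273.15 = 237.15 K
P_n = kTB = 1.38×10⁻²³ × 237.15 × 3.09×10⁴ = 1.01×10⁻¹⁶ W = 101 aW

101 aW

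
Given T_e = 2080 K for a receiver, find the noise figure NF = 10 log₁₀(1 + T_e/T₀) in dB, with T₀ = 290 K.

9.12 dB

F = 1 + T_e/T₀ = 1 + 2080/290 = 8.17241
NF = 10 log₁₀(8.17241) = 9.12 dB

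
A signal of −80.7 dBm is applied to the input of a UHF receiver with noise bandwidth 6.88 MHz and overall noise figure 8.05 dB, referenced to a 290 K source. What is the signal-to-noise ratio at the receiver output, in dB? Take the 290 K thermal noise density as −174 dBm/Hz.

16.9 dB

Noise floor: N = −174 + 10 log₁₀(B) + NF
10 log₁₀(6.88×10⁶) = 68.38 dB
N = −174 + 68.38 + 8.05 = −97.57 dBm
SNR = P_sig − N = −80.7 − (−97.57) = 16.87 dB → 16.9 dB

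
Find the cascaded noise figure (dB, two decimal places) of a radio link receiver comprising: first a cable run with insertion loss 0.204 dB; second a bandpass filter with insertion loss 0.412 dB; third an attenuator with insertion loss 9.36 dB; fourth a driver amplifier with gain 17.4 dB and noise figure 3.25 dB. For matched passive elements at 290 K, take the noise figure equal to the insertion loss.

Convert to linear (a loss of L dB is a gain of −L dB): F_i = 10^(NF_i/10), G_i = 10^(G_i,dB/10)
  Stage 1: F_1 = 10^(0.204/10) = 1.048, G_1 = 10^(−0.204/10) = 0.9541
  Stage 2: F_2 = 10^(0.412/10) = 1.100, G_2 = 10^(−0.412/10) = 0.9095
  Stage 3: F_3 = 10^(9.36/10) = 8.630, G_3 = 10^(−9.36/10) = 0.1159
  Stage 4: F_4 = 10^(3.25/10) = 2.113, G_4 = 10^(17.4/10) = 54.95
Friis cascade:
  F = 1.048 + (1.100 − 1)/0.9541 + (8.630 − 1)/0.8678 + (2.113 − 1)/0.1006 = 21.02
NF = 10 log₁₀(21.02) = 13.23 dB

13.23 dB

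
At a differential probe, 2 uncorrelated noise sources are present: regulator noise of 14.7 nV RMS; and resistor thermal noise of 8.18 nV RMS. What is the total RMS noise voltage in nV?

Uncorrelated sources add in power (mean-square): V_tot = √(ΣV_i²)
V_tot = √[(1.47×10⁻⁸)² + (8.18×10⁻⁹)²] = 1.68×10⁻⁸ V = 16.8 nV

16.8 nV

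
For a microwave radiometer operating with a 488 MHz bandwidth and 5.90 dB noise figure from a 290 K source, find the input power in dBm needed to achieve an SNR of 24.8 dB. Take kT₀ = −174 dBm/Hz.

−56.4 dBm

Sensitivity = −174 + 10 log₁₀(B) + NF + SNR_min
= −174 + 86.88 + 5.90 + 24.8
= −56.42 dBm → −56.4 dBm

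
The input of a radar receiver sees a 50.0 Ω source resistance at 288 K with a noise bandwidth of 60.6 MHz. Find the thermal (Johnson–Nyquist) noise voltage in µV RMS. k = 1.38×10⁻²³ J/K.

V_n = √(4kTRB)
4kTRB = 4 × 1.38×10⁻²³ × 288 × 5.00×10¹ × 6.06×10⁷ = 4.82×10⁻¹¹ V²
V_n = √(4.82×10⁻¹¹) = 6.94×10⁻⁶ V = 6.94 µV

6.94 µV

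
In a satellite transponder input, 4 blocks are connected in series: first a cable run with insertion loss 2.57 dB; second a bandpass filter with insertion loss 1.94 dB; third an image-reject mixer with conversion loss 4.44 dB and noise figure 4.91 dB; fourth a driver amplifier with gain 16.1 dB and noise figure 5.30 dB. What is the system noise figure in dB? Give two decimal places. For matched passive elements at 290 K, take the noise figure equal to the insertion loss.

14.39 dB

Convert to linear (a loss of L dB is a gain of −L dB): F_i = 10^(NF_i/10), G_i = 10^(G_i,dB/10)
  Stage 1: F_1 = 10^(2.57/10) = 1.807, G_1 = 10^(−2.57/10) = 0.5534
  Stage 2: F_2 = 10^(1.94/10) = 1.563, G_2 = 10^(−1.94/10) = 0.6397
  Stage 3: F_3 = 10^(4.91/10) = 3.097, G_3 = 10^(−4.44/10) = 0.3597
  Stage 4: F_4 = 10^(5.30/10) = 3.388, G_4 = 10^(16.1/10) = 40.74
Friis cascade:
  F = 1.807 + (1.563 − 1)/0.5534 + (3.097 − 1)/0.3540 + (3.388 − 1)/0.1274 = 27.50
NF = 10 log₁₀(27.50) = 14.39 dB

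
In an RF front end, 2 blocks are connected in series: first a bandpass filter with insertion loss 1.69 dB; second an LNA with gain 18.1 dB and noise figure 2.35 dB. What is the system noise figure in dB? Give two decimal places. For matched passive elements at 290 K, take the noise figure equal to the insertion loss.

Convert to linear (a loss of L dB is a gain of −L dB): F_i = 10^(NF_i/10), G_i = 10^(G_i,dB/10)
  Stage 1: F_1 = 10^(1.69/10) = 1.476, G_1 = 10^(−1.69/10) = 0.6776
  Stage 2: F_2 = 10^(2.35/10) = 1.718, G_2 = 10^(18.1/10) = 64.57
Friis cascade:
  F = 1.476 + (1.718 − 1)/0.6776 = 2.535
NF = 10 log₁₀(2.535) = 4.04 dB

4.04 dB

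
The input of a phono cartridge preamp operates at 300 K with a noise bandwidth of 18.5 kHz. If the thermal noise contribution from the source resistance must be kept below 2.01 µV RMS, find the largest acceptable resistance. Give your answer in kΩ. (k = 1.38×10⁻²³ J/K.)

13.2 kΩ

Johnson–Nyquist: V_n = √(4kTRB) ⇒ R = V_n² / (4kTB)
4kTB = 4 × 1.38×10⁻²³ × 300 × 1.85×10⁴ = 3.06×10⁻¹⁶
R = (2.01×10⁻⁶)² / 3.06×10⁻¹⁶ = 1.32×10⁴ Ω = 13.2 kΩ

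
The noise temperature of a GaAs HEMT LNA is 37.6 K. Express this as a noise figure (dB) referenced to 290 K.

0.529 dB

F = 1 + T_e/T₀ = 1 + 37.6/290 = 1.12966
NF = 10 log₁₀(1.12966) = 0.529 dB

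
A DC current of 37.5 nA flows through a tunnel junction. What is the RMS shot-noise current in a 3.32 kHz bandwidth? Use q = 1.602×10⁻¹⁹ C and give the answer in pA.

6.32 pA

I_n = √(2qI·B)
2qI·B = 2 × 1.602×10⁻¹⁹ × 3.75×10⁻⁸ × 3.32×10³ = 3.99×10⁻²³ A²
I_n = √(3.99×10⁻²³) = 6.32×10⁻¹² A = 6.32 pA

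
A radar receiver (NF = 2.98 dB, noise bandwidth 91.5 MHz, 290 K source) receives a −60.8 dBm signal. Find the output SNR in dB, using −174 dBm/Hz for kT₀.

Noise floor: N = −174 + 10 log₁₀(B) + NF
10 log₁₀(9.15×10⁷) = 79.61 dB
N = −174 + 79.61 + 2.98 = −91.41 dBm
SNR = P_sig − N = −60.8 − (−91.41) = 30.61 dB → 30.6 dB

30.6 dB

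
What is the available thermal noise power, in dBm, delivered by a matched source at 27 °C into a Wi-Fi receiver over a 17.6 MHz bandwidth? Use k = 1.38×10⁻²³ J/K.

−101.4 dBm

T = 27 °C + 273.15 = 300.15 K
P_n = kTB = 1.38×10⁻²³ × 300.15 × 1.76×10⁷ = 7.29×10⁻¹⁴ W
In dBm: 10 log₁₀(7.29×10⁻¹⁴ / 10⁻³) = −101.4 dBm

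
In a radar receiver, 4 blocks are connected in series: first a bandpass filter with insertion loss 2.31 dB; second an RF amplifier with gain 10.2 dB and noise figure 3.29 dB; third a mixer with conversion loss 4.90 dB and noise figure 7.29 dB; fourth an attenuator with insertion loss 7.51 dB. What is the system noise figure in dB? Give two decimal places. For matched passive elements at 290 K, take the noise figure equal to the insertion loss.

8.24 dB

Convert to linear (a loss of L dB is a gain of −L dB): F_i = 10^(NF_i/10), G_i = 10^(G_i,dB/10)
  Stage 1: F_1 = 10^(2.31/10) = 1.702, G_1 = 10^(−2.31/10) = 0.5875
  Stage 2: F_2 = 10^(3.29/10) = 2.133, G_2 = 10^(10.2/10) = 10.47
  Stage 3: F_3 = 10^(7.29/10) = 5.358, G_3 = 10^(−4.90/10) = 0.3236
  Stage 4: F_4 = 10^(7.51/10) = 5.636, G_4 = 10^(−7.51/10) = 0.1774
Friis cascade:
  F = 1.702 + (2.133 − 1)/0.5875 + (5.358 − 1)/6.152 + (5.636 − 1)/1.991 = 6.668
NF = 10 log₁₀(6.668) = 8.24 dB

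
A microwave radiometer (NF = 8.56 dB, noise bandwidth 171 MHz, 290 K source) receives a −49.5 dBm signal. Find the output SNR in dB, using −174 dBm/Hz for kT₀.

Noise floor: N = −174 + 10 log₁₀(B) + NF
10 log₁₀(1.71×10⁸) = 82.33 dB
N = −174 + 82.33 + 8.56 = −83.11 dBm
SNR = P_sig − N = −49.5 − (−83.11) = 33.61 dB → 33.6 dB

33.6 dB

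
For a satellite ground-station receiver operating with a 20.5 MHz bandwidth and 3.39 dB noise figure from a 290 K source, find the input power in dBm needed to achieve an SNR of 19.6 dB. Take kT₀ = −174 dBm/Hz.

Sensitivity = −174 + 10 log₁₀(B) + NF + SNR_min
= −174 + 73.12 + 3.39 + 19.6
= −77.89 dBm → −77.9 dBm

−77.9 dBm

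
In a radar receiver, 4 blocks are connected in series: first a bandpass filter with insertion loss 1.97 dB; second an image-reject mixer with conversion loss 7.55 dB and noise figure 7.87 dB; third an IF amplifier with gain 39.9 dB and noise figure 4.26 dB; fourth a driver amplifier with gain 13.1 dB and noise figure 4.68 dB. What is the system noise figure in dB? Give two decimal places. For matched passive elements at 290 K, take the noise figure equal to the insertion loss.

13.90 dB

Convert to linear (a loss of L dB is a gain of −L dB): F_i = 10^(NF_i/10), G_i = 10^(G_i,dB/10)
  Stage 1: F_1 = 10^(1.97/10) = 1.574, G_1 = 10^(−1.97/10) = 0.6353
  Stage 2: F_2 = 10^(7.87/10) = 6.124, G_2 = 10^(−7.55/10) = 0.1758
  Stage 3: F_3 = 10^(4.26/10) = 2.667, G_3 = 10^(39.9/10) = 9772
  Stage 4: F_4 = 10^(4.68/10) = 2.938, G_4 = 10^(13.1/10) = 20.42
Friis cascade:
  F = 1.574 + (6.124 − 1)/0.6353 + (2.667 − 1)/0.1117 + (2.938 − 1)/1091 = 24.56
NF = 10 log₁₀(24.56) = 13.90 dB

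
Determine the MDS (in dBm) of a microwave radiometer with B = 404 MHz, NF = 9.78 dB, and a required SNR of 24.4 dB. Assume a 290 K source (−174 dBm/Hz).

−53.8 dBm

Sensitivity = −174 + 10 log₁₀(B) + NF + SNR_min
= −174 + 86.06 + 9.78 + 24.4
= −53.76 dBm → −53.8 dBm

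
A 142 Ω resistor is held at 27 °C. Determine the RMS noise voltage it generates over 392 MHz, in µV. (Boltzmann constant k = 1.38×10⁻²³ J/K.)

T = 27 °C + 273.15 = 300.15 K
V_n = √(4kTRB)
4kTRB = 4 × 1.38×10⁻²³ × 300.15 × 1.42×10² × 3.92×10⁸ = 9.22×10⁻¹⁰ V²
V_n = √(9.22×10⁻¹⁰) = 3.04×10⁻⁵ V = 30.4 µV

30.4 µV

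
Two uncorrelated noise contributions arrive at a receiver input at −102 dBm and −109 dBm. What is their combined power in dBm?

Convert to linear, add, convert back:
P₁ = 6.31×10⁻¹⁴ W, P₂ = 1.26×10⁻¹⁴ W
P_tot = 7.57×10⁻¹⁴ W → 10 log₁₀(P_tot / 10⁻³) = −101.2 dBm

−101.2 dBm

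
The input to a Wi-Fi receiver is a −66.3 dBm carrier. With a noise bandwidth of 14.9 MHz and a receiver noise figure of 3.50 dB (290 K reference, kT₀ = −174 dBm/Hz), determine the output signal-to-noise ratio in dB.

Noise floor: N = −174 + 10 log₁₀(B) + NF
10 log₁₀(1.49×10⁷) = 71.73 dB
N = −174 + 71.73 + 3.50 = −98.77 dBm
SNR = P_sig − N = −66.3 − (−98.77) = 32.47 dB → 32.5 dB

32.5 dB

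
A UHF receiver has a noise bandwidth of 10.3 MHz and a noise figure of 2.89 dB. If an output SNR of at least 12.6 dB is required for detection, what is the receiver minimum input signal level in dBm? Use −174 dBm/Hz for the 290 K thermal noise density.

−88.4 dBm

Sensitivity = −174 + 10 log₁₀(B) + NF + SNR_min
= −174 + 70.13 + 2.89 + 12.6
= −88.38 dBm → −88.4 dBm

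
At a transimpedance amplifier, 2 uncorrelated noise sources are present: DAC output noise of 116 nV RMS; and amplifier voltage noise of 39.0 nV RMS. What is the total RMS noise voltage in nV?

Uncorrelated sources add in power (mean-square): V_tot = √(ΣV_i²)
V_tot = √[(1.16×10⁻⁷)² + (3.90×10⁻⁸)²] = 1.22×10⁻⁷ V = 122 nV

122 nV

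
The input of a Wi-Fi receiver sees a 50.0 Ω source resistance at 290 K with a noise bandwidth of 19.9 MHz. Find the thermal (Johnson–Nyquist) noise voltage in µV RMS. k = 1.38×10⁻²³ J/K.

V_n = √(4kTRB)
4kTRB = 4 × 1.38×10⁻²³ × 290 × 5.00×10¹ × 1.99×10⁷ = 1.59×10⁻¹¹ V²
V_n = √(1.59×10⁻¹¹) = 3.99×10⁻⁶ V = 3.99 µV

3.99 µV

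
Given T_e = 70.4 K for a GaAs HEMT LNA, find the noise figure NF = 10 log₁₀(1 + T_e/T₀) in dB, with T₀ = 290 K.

F = 1 + T_e/T₀ = 1 + 70.4/290 = 1.24276
NF = 10 log₁₀(1.24276) = 0.944 dB

0.944 dB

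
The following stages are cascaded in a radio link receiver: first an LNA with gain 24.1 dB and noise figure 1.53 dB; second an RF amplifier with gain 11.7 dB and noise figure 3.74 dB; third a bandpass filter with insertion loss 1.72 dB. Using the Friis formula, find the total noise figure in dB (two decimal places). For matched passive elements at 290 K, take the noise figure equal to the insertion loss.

1.55 dB

Convert to linear (a loss of L dB is a gain of −L dB): F_i = 10^(NF_i/10), G_i = 10^(G_i,dB/10)
  Stage 1: F_1 = 10^(1.53/10) = 1.422, G_1 = 10^(24.1/10) = 257.0
  Stage 2: F_2 = 10^(3.74/10) = 2.366, G_2 = 10^(11.7/10) = 14.79
  Stage 3: F_3 = 10^(1.72/10) = 1.486, G_3 = 10^(−1.72/10) = 0.6730
Friis cascade:
  F = 1.422 + (2.366 − 1)/257.0 + (1.486 − 1)/3802 = 1.428
NF = 10 log₁₀(1.428) = 1.55 dB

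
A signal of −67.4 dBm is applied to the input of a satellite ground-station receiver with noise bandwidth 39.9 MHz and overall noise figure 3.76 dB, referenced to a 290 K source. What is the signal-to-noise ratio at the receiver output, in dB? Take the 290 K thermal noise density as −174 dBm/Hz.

Noise floor: N = −174 + 10 log₁₀(B) + NF
10 log₁₀(3.99×10⁷) = 76.01 dB
N = −174 + 76.01 + 3.76 = −94.23 dBm
SNR = P_sig − N = −67.4 − (−94.23) = 26.83 dB → 26.8 dB

26.8 dB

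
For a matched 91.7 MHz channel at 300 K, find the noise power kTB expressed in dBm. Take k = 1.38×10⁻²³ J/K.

−94.2 dBm

P_n = kTB = 1.38×10⁻²³ × 300 × 9.17×10⁷ = 3.80×10⁻¹³ W
In dBm: 10 log₁₀(3.80×10⁻¹³ / 10⁻³) = −94.2 dBm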